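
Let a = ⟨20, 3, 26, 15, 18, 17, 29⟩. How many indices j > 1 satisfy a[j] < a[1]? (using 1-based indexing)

4

The element at index 1 is 20.
Elements after it: 3, 26, 15, 18, 17, 29
Those smaller than 20: 3, 15, 18, 17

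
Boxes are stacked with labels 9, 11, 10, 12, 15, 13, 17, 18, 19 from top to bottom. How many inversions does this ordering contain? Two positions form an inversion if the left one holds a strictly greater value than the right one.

2

Sweep left to right; for each value list the smaller values that follow it:
9: 0
11: 1
10: 0
12: 0
15: 1
13: 0
17: 0
18: 0
19: 0
Sum: 0 + 1 + 0 + 0 + 1 + 0 + 0 + 0 + 0 = 2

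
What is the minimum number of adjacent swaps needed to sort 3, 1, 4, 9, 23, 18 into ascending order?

Minimum adjacent swaps = number of inversions (each swap of adjacent out-of-order elements removes one inversion and no swap can remove more).
Count inversions — for each element, later elements that are smaller:
3: 1 → 1
1: none → 0
4: none → 0
9: none → 0
23: 18 → 1
18: none → 0
Total inversions: 1 + 0 + 0 + 0 + 1 + 0 = 2

2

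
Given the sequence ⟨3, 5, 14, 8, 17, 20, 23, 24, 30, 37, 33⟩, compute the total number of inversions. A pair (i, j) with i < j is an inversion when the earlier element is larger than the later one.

2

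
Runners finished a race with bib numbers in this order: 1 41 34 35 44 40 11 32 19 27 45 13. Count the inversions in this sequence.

There are 35 inversions.

Count, for each position, how many later elements it exceeds:
1 → none → 0
41 → 34, 35, 40, 11, 32, 19, 27, 13 → 8
34 → 11, 32, 19, 27, 13 → 5
35 → 11, 32, 19, 27, 13 → 5
44 → 40, 11, 32, 19, 27, 13 → 6
40 → 11, 32, 19, 27, 13 → 5
11 → none → 0
32 → 19, 27, 13 → 3
19 → 13 → 1
27 → 13 → 1
45 → 13 → 1
13 → none → 0
Sum: 0 + 8 + 5 + 5 + 6 + 5 + 0 + 3 + 1 + 1 + 1 + 0 = 35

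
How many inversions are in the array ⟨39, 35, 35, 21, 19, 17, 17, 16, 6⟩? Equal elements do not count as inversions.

There are 34 inversions.

Element-by-element contributions:
39 → 35, 35, 21, 19, 17, 17, 16, 6 → 8
35 → 21, 19, 17, 17, 16, 6 → 6
35 → 21, 19, 17, 17, 16, 6 → 6
21 → 19, 17, 17, 16, 6 → 5
19 → 17, 17, 16, 6 → 4
17 → 16, 6 → 2
17 → 16, 6 → 2
16 → 6 → 1
6 → none → 0
Sum: 8 + 6 + 6 + 5 + 4 + 2 + 2 + 1 + 0 = 34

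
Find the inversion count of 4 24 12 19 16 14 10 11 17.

19

Sweep left to right; for each value list the smaller values that follow it:
4 → none → 0
24 → 12, 19, 16, 14, 10, 11, 17 → 7
12 → 10, 11 → 2
19 → 16, 14, 10, 11, 17 → 5
16 → 14, 10, 11 → 3
14 → 10, 11 → 2
10 → none → 0
11 → none → 0
17 → none → 0
Sum: 0 + 7 + 2 + 5 + 3 + 2 + 0 + 0 + 0 = 19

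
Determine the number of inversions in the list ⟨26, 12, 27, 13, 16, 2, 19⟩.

12

Out-of-order index pairs (0-indexed):
(0,1): 26 > 12
(0,3): 26 > 13
(0,4): 26 > 16
(0,5): 26 > 2
(0,6): 26 > 19
(1,5): 12 > 2
(2,3): 27 > 13
(2,4): 27 > 16
(2,5): 27 > 2
(2,6): 27 > 19
(3,5): 13 > 2
(4,5): 16 > 2
That's 12 pairs.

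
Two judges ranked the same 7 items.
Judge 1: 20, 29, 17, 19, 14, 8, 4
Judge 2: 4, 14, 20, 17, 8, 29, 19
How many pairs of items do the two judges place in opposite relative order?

13

Assign each item its position (1..7) in the first ordering, then rewrite the second ordering as that position sequence:
positions: 20→1, 29→2, 17→3, 19→4, 14→5, 8→6, 4→7
second ordering as positions: [7, 5, 1, 3, 6, 2, 4]
Discordant pairs = inversions in this position sequence.
7: 5, 1, 3, 6, 2, 4 → 6
5: 1, 3, 2, 4 → 4
1: 0
3: 2 → 1
6: 2, 4 → 2
2: 0
4: 0
Total: 6 + 4 + 0 + 1 + 2 + 0 + 0 = 13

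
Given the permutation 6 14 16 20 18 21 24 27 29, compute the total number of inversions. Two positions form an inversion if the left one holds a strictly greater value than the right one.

1

Element-by-element contributions:
6: 0
14: 0
16: 0
20: 1
18: 0
21: 0
24: 0
27: 0
29: 0
Sum: 0 + 0 + 0 + 1 + 0 + 0 + 0 + 0 + 0 = 1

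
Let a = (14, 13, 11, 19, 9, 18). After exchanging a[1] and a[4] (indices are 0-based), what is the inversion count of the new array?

5

Positions 1 and 4 hold 13 and 9; after swapping, the array is [14, 9, 11, 19, 13, 18].
Element-by-element contributions:
14: 3
9: 0
11: 0
19: 2
13: 0
18: 0
Sum: 3 + 0 + 0 + 2 + 0 + 0 = 5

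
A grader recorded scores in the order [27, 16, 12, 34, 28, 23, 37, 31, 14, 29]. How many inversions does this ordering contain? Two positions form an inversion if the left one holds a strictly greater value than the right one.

Element-by-element contributions:
27 → 16, 12, 23, 14 → 4
16 → 12, 14 → 2
12 → none → 0
34 → 28, 23, 31, 14, 29 → 5
28 → 23, 14 → 2
23 → 14 → 1
37 → 31, 14, 29 → 3
31 → 14, 29 → 2
14 → none → 0
29 → none → 0
Sum: 4 + 2 + 0 + 5 + 2 + 1 + 3 + 2 + 0 + 0 = 19

19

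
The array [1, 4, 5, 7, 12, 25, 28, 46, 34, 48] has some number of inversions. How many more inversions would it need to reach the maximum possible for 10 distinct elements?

44

Maximum inversions for 10 distinct elements is C(10, 2) = 10·9/2 = 45.
Current inversions — for each element, count later smaller elements:
1: 0
4: 0
5: 0
7: 0
12: 0
25: 0
28: 0
46: 1
34: 0
48: 0
Current total: 0 + 0 + 0 + 0 + 0 + 0 + 0 + 1 + 0 + 0 = 1
Shortfall: 45 − 1 = 44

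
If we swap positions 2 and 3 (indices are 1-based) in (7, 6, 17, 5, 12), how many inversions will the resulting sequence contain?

6 inversions

Positions 2 and 3 hold 6 and 17; after swapping, the array is [7, 17, 6, 5, 12].
For each element, count later entries that are smaller:
7 → 6, 5 → 2
17 → 6, 5, 12 → 3
6 → 5 → 1
5 → none → 0
12 → none → 0
Sum: 2 + 3 + 1 + 0 + 0 = 6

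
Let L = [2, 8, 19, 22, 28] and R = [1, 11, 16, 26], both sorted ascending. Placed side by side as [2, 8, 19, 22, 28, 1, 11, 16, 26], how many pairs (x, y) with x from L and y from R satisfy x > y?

Take each right-half value and tally the left-half values above it:
r = 1: 2, 8, 19, 22, 28 → 5
r = 11: 19, 22, 28 → 3
r = 16: 19, 22, 28 → 3
r = 26: 28 → 1
Cross-inversions: 5 + 3 + 3 + 1 = 12

12 cross-inversions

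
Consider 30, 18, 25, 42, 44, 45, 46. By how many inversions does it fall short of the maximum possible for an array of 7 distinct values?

19

Maximum inversions for 7 distinct elements is C(7, 2) = 7·6/2 = 21.
Current inversions — for each element, count later smaller elements:
30: 2
18: 0
25: 0
42: 0
44: 0
45: 0
46: 0
Current total: 2 + 0 + 0 + 0 + 0 + 0 + 0 = 2
Shortfall: 21 − 2 = 19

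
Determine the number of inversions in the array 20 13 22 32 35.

Out-of-order index pairs (0-indexed):
(0,1): 20 > 13
That's 1 pair.

1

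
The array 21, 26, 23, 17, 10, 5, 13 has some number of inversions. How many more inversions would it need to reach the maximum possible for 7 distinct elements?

4

Maximum inversions for 7 distinct elements is C(7, 2) = 7·6/2 = 21.
Current inversions — for each element, count later smaller elements:
21: 4
26: 5
23: 4
17: 3
10: 1
5: 0
13: 0
Current total: 4 + 5 + 4 + 3 + 1 + 0 + 0 = 17
Shortfall: 21 − 17 = 4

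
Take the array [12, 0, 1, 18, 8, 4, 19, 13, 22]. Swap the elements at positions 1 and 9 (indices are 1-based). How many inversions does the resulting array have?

16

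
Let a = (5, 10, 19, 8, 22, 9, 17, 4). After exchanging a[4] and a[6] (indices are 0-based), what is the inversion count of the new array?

13

Positions 4 and 6 hold 22 and 17; after swapping, the array is [5, 10, 19, 8, 17, 9, 22, 4].
For each element, count later entries that are smaller:
5 → 4 → 1
10 → 8, 9, 4 → 3
19 → 8, 17, 9, 4 → 4
8 → 4 → 1
17 → 9, 4 → 2
9 → 4 → 1
22 → 4 → 1
4 → none → 0
Sum: 1 + 3 + 4 + 1 + 2 + 1 + 1 + 0 = 13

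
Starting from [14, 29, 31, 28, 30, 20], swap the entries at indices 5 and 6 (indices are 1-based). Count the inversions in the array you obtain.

Positions 5 and 6 hold 30 and 20; after swapping, the array is [14, 29, 31, 28, 20, 30].
Element-by-element contributions:
14 → none → 0
29 → 28, 20 → 2
31 → 28, 20, 30 → 3
28 → 20 → 1
20 → none → 0
30 → none → 0
Sum: 0 + 2 + 3 + 1 + 0 + 0 = 6

Inversions: 6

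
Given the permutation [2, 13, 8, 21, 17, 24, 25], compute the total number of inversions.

2

Listing every pair i<j with a[i]>a[j] (using 0-based positions):
(1,2): 13 > 8
(3,4): 21 > 17
That's 2 pairs.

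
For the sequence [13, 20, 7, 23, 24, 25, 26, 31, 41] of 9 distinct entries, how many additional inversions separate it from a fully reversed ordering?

34

Maximum inversions for 9 distinct elements is C(9, 2) = 9·8/2 = 36.
Current inversions — for each element, count later smaller elements:
13: 1
20: 1
7: 0
23: 0
24: 0
25: 0
26: 0
31: 0
41: 0
Current total: 1 + 1 + 0 + 0 + 0 + 0 + 0 + 0 + 0 = 2
Shortfall: 36 − 2 = 34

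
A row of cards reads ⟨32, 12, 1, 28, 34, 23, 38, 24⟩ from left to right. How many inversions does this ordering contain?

11 inversions

Sweep left to right; for each value list the smaller values that follow it:
32: 5
12: 1
1: 0
28: 2
34: 2
23: 0
38: 1
24: 0
Sum: 5 + 1 + 0 + 2 + 2 + 0 + 1 + 0 = 11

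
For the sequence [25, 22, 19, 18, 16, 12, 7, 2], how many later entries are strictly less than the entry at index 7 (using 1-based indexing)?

1 such element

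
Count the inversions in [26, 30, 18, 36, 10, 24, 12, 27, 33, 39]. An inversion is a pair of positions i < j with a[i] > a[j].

17 inversions

Count, for each position, how many later elements it exceeds:
26: 4
30: 5
18: 2
36: 5
10: 0
24: 1
12: 0
27: 0
33: 0
39: 0
Sum: 4 + 5 + 2 + 5 + 0 + 1 + 0 + 0 + 0 + 0 = 17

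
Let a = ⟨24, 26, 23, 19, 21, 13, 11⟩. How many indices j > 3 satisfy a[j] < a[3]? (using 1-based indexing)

The element at index 3 is 23.
Elements after it: 19, 21, 13, 11
Those smaller than 23: 19, 21, 13, 11

4 such elements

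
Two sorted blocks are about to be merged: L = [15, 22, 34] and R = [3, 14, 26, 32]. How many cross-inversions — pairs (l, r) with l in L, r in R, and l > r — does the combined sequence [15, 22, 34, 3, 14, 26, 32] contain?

8

For each element r of the right run, count left-run elements greater than r:
r = 3: 15, 22, 34 → 3
r = 14: 15, 22, 34 → 3
r = 26: 34 → 1
r = 32: 34 → 1
Cross-inversions: 3 + 3 + 1 + 1 = 8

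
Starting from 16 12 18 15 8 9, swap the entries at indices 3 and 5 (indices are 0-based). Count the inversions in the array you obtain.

10

Positions 3 and 5 hold 15 and 9; after swapping, the array is [16, 12, 18, 9, 8, 15].
For each element, count later entries that are smaller:
16 → 12, 9, 8, 15 → 4
12 → 9, 8 → 2
18 → 9, 8, 15 → 3
9 → 8 → 1
8 → none → 0
15 → none → 0
Sum: 4 + 2 + 3 + 1 + 0 + 0 = 10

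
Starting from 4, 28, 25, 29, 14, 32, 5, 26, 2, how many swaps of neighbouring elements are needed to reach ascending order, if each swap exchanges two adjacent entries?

Minimum adjacent swaps = number of inversions (each swap of adjacent out-of-order elements removes one inversion and no swap can remove more).
Count inversions — for each element, later elements that are smaller:
4: 2 → 1
28: 25, 14, 5, 26, 2 → 5
25: 14, 5, 2 → 3
29: 14, 5, 26, 2 → 4
14: 5, 2 → 2
32: 5, 26, 2 → 3
5: 2 → 1
26: 2 → 1
2: none → 0
Total inversions: 1 + 5 + 3 + 4 + 2 + 3 + 1 + 1 + 0 = 20

20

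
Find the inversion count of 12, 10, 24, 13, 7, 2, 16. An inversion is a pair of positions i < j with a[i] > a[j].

Count, for each position, how many later elements it exceeds:
12 → 10, 7, 2 → 3
10 → 7, 2 → 2
24 → 13, 7, 2, 16 → 4
13 → 7, 2 → 2
7 → 2 → 1
2 → none → 0
16 → none → 0
Sum: 3 + 2 + 4 + 2 + 1 + 0 + 0 = 12

12 inversions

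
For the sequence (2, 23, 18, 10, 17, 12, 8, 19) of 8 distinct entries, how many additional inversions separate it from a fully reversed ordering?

14

Maximum inversions for 8 distinct elements is C(8, 2) = 8·7/2 = 28.
Current inversions — for each element, count later smaller elements:
2: 0
23: 6
18: 4
10: 1
17: 2
12: 1
8: 0
19: 0
Current total: 0 + 6 + 4 + 1 + 2 + 1 + 0 + 0 = 14
Shortfall: 28 − 14 = 14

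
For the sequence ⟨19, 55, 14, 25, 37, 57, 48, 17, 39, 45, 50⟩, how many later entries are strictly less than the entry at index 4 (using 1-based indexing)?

1

The element at index 4 is 25.
Elements after it: 37, 57, 48, 17, 39, 45, 50
Those smaller than 25: 17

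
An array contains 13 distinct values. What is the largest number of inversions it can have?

There are 78 inversions.

The maximum occurs when the array is in strictly decreasing order: every one of the C(13, 2) pairs is inverted.
C(13, 2) = 13·12/2 = 78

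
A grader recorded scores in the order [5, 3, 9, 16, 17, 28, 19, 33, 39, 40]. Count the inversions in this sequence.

Inversions: 2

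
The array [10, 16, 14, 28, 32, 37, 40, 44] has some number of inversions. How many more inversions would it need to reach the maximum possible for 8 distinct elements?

Maximum inversions for 8 distinct elements is C(8, 2) = 8·7/2 = 28.
Current inversions — for each element, count later smaller elements:
10: 0
16: 1
14: 0
28: 0
32: 0
37: 0
40: 0
44: 0
Current total: 0 + 1 + 0 + 0 + 0 + 0 + 0 + 0 = 1
Shortfall: 28 − 1 = 27

27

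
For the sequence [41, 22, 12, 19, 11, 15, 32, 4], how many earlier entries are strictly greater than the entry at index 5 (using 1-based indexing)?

4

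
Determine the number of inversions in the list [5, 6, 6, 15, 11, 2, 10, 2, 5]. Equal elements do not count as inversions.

There are 19 inversions.

Sweep left to right; for each value list the smaller values that follow it:
5: 2
6: 3
6: 3
15: 5
11: 4
2: 0
10: 2
2: 0
5: 0
Sum: 2 + 3 + 3 + 5 + 4 + 0 + 2 + 0 + 0 = 19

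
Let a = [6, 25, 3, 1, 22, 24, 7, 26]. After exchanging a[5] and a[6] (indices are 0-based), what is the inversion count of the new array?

Inversions: 9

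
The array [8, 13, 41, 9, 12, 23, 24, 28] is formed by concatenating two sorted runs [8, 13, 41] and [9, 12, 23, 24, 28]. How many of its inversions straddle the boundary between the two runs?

Split inversions: 7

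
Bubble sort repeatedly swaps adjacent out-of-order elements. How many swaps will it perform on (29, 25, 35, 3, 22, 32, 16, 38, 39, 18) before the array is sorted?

20

The minimum number of adjacent swaps to sort an array equals its inversion count, since every such swap removes exactly one inversion.
Count inversions — for each element, later elements that are smaller:
29: 25, 3, 22, 16, 18 → 5
25: 3, 22, 16, 18 → 4
35: 3, 22, 32, 16, 18 → 5
3: none → 0
22: 16, 18 → 2
32: 16, 18 → 2
16: none → 0
38: 18 → 1
39: 18 → 1
18: none → 0
Total inversions: 5 + 4 + 5 + 0 + 2 + 2 + 0 + 1 + 1 + 0 = 20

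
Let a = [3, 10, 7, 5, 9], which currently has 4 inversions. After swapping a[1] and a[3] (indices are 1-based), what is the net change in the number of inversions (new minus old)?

+1

Positions 1 and 3 hold 3 and 7; after swapping, the array is [7, 10, 3, 5, 9].
Count, for each position, how many later elements it exceeds:
7: 2
10: 3
3: 0
5: 0
9: 0
Sum: 2 + 3 + 0 + 0 + 0 = 5
Change: 5 − 4 = +1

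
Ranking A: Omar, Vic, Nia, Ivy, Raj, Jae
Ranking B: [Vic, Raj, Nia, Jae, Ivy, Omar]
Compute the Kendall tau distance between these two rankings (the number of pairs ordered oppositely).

8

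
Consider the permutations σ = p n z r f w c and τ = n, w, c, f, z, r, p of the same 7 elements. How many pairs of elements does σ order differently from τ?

Discordant pairs: 14

Assign each item its position (1..7) in the first ordering, then rewrite the second ordering as that position sequence:
positions: p→1, n→2, z→3, r→4, f→5, w→6, c→7
second ordering as positions: [2, 6, 7, 5, 3, 4, 1]
Discordant pairs = inversions in this position sequence.
2: 1 → 1
6: 5, 3, 4, 1 → 4
7: 5, 3, 4, 1 → 4
5: 3, 4, 1 → 3
3: 1 → 1
4: 1 → 1
1: 0
Total: 1 + 4 + 4 + 3 + 1 + 1 + 0 = 14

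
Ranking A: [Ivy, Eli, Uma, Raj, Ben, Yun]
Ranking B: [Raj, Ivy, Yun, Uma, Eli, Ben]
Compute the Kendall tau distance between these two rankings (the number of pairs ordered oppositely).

Assign each item its position (1..6) in the first ordering, then rewrite the second ordering as that position sequence:
positions: Ivy→1, Eli→2, Uma→3, Raj→4, Ben→5, Yun→6
second ordering as positions: [4, 1, 6, 3, 2, 5]
Discordant pairs = inversions in this position sequence.
4: 1, 3, 2 → 3
1: 0
6: 3, 2, 5 → 3
3: 2 → 1
2: 0
5: 0
Total: 3 + 0 + 3 + 1 + 0 + 0 = 7

7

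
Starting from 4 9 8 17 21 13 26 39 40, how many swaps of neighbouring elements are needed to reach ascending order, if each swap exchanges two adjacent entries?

Minimum adjacent swaps = number of inversions (each swap of adjacent out-of-order elements removes one inversion and no swap can remove more).
Count inversions — for each element, later elements that are smaller:
4: none → 0
9: 8 → 1
8: none → 0
17: 13 → 1
21: 13 → 1
13: none → 0
26: none → 0
39: none → 0
40: none → 0
Total inversions: 0 + 1 + 0 + 1 + 1 + 0 + 0 + 0 + 0 = 3

3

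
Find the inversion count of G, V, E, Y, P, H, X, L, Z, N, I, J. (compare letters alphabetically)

For each element, count later entries that are smaller:
G: 1
V: 7
E: 0
Y: 7
P: 5
H: 0
X: 4
L: 2
Z: 3
N: 2
I: 0
J: 0
Sum: 1 + 7 + 0 + 7 + 5 + 0 + 4 + 2 + 3 + 2 + 0 + 0 = 31

31 inversions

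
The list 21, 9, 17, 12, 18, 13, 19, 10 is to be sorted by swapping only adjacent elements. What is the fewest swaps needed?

15 swaps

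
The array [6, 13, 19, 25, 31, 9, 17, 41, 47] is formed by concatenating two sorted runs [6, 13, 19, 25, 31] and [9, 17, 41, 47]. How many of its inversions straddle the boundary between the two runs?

7 cross-inversions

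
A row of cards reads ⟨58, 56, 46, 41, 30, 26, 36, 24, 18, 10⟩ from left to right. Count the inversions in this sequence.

For each element, count later entries that are smaller:
58: 9
56: 8
46: 7
41: 6
30: 4
26: 3
36: 3
24: 2
18: 1
10: 0
Sum: 9 + 8 + 7 + 6 + 4 + 3 + 3 + 2 + 1 + 0 = 43

43 out-of-order pairs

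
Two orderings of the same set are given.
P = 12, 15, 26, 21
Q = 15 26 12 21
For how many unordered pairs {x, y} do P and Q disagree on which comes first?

Assign each item its position (1..4) in the first ordering, then rewrite the second ordering as that position sequence:
positions: 12→1, 15→2, 26→3, 21→4
second ordering as positions: [2, 3, 1, 4]
Discordant pairs = inversions in this position sequence.
2: 1 → 1
3: 1 → 1
1: 0
4: 0
Total: 1 + 1 + 0 + 0 = 2

2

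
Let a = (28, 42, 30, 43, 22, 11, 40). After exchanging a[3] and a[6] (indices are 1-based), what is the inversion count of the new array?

Positions 3 and 6 hold 30 and 11; after swapping, the array is [28, 42, 11, 43, 22, 30, 40].
Sweep left to right; for each value list the smaller values that follow it:
28: 2
42: 4
11: 0
43: 3
22: 0
30: 0
40: 0
Sum: 2 + 4 + 0 + 3 + 0 + 0 + 0 = 9

There are 9 inversions.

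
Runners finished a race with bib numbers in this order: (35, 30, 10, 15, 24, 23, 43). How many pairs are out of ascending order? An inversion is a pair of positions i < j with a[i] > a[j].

Count, for each position, how many later elements it exceeds:
35: 5
30: 4
10: 0
15: 0
24: 1
23: 0
43: 0
Sum: 5 + 4 + 0 + 0 + 1 + 0 + 0 = 10

10 out-of-order pairs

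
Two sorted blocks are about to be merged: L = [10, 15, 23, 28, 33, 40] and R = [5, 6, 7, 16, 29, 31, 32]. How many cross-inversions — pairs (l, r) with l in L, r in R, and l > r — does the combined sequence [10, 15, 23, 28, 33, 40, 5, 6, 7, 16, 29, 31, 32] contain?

28

Take each right-half value and tally the left-half values above it:
r = 5: 10, 15, 23, 28, 33, 40 → 6
r = 6: 10, 15, 23, 28, 33, 40 → 6
r = 7: 10, 15, 23, 28, 33, 40 → 6
r = 16: 23, 28, 33, 40 → 4
r = 29: 33, 40 → 2
r = 31: 33, 40 → 2
r = 32: 33, 40 → 2
Cross-inversions: 6 + 6 + 6 + 4 + 2 + 2 + 2 = 28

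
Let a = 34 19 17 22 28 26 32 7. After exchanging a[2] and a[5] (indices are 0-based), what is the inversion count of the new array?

18 inversions

Positions 2 and 5 hold 17 and 26; after swapping, the array is [34, 19, 26, 22, 28, 17, 32, 7].
Element-by-element contributions:
34 → 19, 26, 22, 28, 17, 32, 7 → 7
19 → 17, 7 → 2
26 → 22, 17, 7 → 3
22 → 17, 7 → 2
28 → 17, 7 → 2
17 → 7 → 1
32 → 7 → 1
7 → none → 0
Sum: 7 + 2 + 3 + 2 + 2 + 1 + 1 + 0 = 18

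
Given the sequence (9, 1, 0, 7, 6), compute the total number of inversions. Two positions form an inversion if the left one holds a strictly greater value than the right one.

Inversions: 6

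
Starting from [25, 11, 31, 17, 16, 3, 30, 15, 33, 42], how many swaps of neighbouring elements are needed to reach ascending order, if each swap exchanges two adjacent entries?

17

Each adjacent swap fixes exactly one inversion, so the minimum swap count equals the number of inversions.
Count inversions — for each element, later elements that are smaller:
25: 11, 17, 16, 3, 15 → 5
11: 3 → 1
31: 17, 16, 3, 30, 15 → 5
17: 16, 3, 15 → 3
16: 3, 15 → 2
3: none → 0
30: 15 → 1
15: none → 0
33: none → 0
42: none → 0
Total inversions: 5 + 1 + 5 + 3 + 2 + 0 + 1 + 0 + 0 + 0 = 17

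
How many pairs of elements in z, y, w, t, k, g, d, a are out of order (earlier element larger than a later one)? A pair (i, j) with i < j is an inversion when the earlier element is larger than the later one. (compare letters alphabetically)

For each element, count later entries that are smaller:
z → y, w, t, k, g, d, a → 7
y → w, t, k, g, d, a → 6
w → t, k, g, d, a → 5
t → k, g, d, a → 4
k → g, d, a → 3
g → d, a → 2
d → a → 1
a → none → 0
Sum: 7 + 6 + 5 + 4 + 3 + 2 + 1 + 0 = 28

28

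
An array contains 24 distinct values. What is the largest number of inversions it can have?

276 inversions

A reversed (strictly descending) arrangement makes every pair an inversion, giving C(24, 2) inversions.
C(24, 2) = 24·23/2 = 276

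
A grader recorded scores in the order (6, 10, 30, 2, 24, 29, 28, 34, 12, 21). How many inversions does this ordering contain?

Inversions: 17

Sweep left to right; for each value list the smaller values that follow it:
6 → 2 → 1
10 → 2 → 1
30 → 2, 24, 29, 28, 12, 21 → 6
2 → none → 0
24 → 12, 21 → 2
29 → 28, 12, 21 → 3
28 → 12, 21 → 2
34 → 12, 21 → 2
12 → none → 0
21 → none → 0
Sum: 1 + 1 + 6 + 0 + 2 + 3 + 2 + 2 + 0 + 0 = 17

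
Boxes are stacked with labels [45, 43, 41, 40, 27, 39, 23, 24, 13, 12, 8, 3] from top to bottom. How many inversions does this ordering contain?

64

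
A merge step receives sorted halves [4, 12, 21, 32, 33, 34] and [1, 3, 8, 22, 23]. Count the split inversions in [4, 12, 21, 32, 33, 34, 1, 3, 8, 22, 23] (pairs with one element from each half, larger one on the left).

23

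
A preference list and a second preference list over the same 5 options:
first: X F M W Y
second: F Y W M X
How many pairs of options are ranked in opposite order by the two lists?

7

Assign each item its position (1..5) in the first ordering, then rewrite the second ordering as that position sequence:
positions: X→1, F→2, M→3, W→4, Y→5
second ordering as positions: [2, 5, 4, 3, 1]
Discordant pairs = inversions in this position sequence.
2: 1 → 1
5: 4, 3, 1 → 3
4: 3, 1 → 2
3: 1 → 1
1: 0
Total: 1 + 3 + 2 + 1 + 0 = 7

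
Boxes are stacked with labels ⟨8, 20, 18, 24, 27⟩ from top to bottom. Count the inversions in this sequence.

1 out-of-order pair

Inversion pairs (indices are 0-based):
(1,2): 20 > 18
That's 1 pair.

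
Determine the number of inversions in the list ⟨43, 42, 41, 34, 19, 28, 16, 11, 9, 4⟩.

44

Element-by-element contributions:
43: 9
42: 8
41: 7
34: 6
19: 4
28: 4
16: 3
11: 2
9: 1
4: 0
Sum: 9 + 8 + 7 + 6 + 4 + 4 + 3 + 2 + 1 + 0 = 44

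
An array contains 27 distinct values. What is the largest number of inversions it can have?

The maximum occurs when the array is in strictly decreasing order: every one of the C(27, 2) pairs is inverted.
C(27, 2) = 27·26/2 = 351

351 inversions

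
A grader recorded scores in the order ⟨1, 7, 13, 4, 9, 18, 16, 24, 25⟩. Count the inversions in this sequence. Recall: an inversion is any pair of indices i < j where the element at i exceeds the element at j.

4

Sweep left to right; for each value list the smaller values that follow it:
1: 0
7: 1
13: 2
4: 0
9: 0
18: 1
16: 0
24: 0
25: 0
Sum: 0 + 1 + 2 + 0 + 0 + 1 + 0 + 0 + 0 = 4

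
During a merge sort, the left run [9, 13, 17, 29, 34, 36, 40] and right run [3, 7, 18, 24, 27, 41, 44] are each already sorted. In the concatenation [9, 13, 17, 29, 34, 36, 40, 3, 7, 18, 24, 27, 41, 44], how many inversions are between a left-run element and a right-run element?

Take each right-half value and tally the left-half values above it:
r = 3: 9, 13, 17, 29, 34, 36, 40 → 7
r = 7: 9, 13, 17, 29, 34, 36, 40 → 7
r = 18: 29, 34, 36, 40 → 4
r = 24: 29, 34, 36, 40 → 4
r = 27: 29, 34, 36, 40 → 4
r = 41: none → 0
r = 44: none → 0
Cross-inversions: 7 + 7 + 4 + 4 + 4 + 0 + 0 = 26

There are 26 cross-inversions.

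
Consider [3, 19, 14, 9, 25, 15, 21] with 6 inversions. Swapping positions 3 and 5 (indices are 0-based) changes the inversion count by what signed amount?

Positions 3 and 5 hold 9 and 15; after swapping, the array is [3, 19, 14, 15, 25, 9, 21].
Sweep left to right; for each value list the smaller values that follow it:
3: 0
19: 3
14: 1
15: 1
25: 2
9: 0
21: 0
Sum: 0 + 3 + 1 + 1 + 2 + 0 + 0 = 7
Change: 7 − 6 = +1

+1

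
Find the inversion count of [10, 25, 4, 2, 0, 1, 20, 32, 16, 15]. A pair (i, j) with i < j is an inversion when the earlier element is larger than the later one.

21

For each element, count later entries that are smaller:
10: 4
25: 7
4: 3
2: 2
0: 0
1: 0
20: 2
32: 2
16: 1
15: 0
Sum: 4 + 7 + 3 + 2 + 0 + 0 + 2 + 2 + 1 + 0 = 21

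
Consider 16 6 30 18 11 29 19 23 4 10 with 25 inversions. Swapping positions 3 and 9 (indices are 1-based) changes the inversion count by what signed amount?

Positions 3 and 9 hold 30 and 4; after swapping, the array is [16, 6, 4, 18, 11, 29, 19, 23, 30, 10].
For each element, count later entries that are smaller:
16: 4
6: 1
4: 0
18: 2
11: 1
29: 3
19: 1
23: 1
30: 1
10: 0
Sum: 4 + 1 + 0 + 2 + 1 + 3 + 1 + 1 + 1 + 0 = 14
Change: 14 − 25 = -11

-11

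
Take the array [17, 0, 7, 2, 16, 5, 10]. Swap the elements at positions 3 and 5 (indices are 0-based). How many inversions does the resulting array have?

11

Positions 3 and 5 hold 2 and 5; after swapping, the array is [17, 0, 7, 5, 16, 2, 10].
Element-by-element contributions:
17: 6
0: 0
7: 2
5: 1
16: 2
2: 0
10: 0
Sum: 6 + 0 + 2 + 1 + 2 + 0 + 0 = 11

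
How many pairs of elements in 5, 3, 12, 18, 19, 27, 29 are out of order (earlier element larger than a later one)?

Inversion pairs (indices are 1-based):
(1,2): 5 > 3
That's 1 pair.

1 inversion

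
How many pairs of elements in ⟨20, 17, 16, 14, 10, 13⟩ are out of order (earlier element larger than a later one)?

14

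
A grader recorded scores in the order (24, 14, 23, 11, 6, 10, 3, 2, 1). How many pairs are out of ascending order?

34

Count, for each position, how many later elements it exceeds:
24: 8
14: 6
23: 6
11: 5
6: 3
10: 3
3: 2
2: 1
1: 0
Sum: 8 + 6 + 6 + 5 + 3 + 3 + 2 + 1 + 0 = 34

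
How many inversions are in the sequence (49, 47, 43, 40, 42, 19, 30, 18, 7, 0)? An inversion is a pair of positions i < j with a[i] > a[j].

For each element, count later entries that are smaller:
49 → 47, 43, 40, 42, 19, 30, 18, 7, 0 → 9
47 → 43, 40, 42, 19, 30, 18, 7, 0 → 8
43 → 40, 42, 19, 30, 18, 7, 0 → 7
40 → 19, 30, 18, 7, 0 → 5
42 → 19, 30, 18, 7, 0 → 5
19 → 18, 7, 0 → 3
30 → 18, 7, 0 → 3
18 → 7, 0 → 2
7 → 0 → 1
0 → none → 0
Sum: 9 + 8 + 7 + 5 + 5 + 3 + 3 + 2 + 1 + 0 = 43

43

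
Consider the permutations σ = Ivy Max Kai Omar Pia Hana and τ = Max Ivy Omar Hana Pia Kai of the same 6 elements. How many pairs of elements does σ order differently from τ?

Assign each item its position (1..6) in the first ordering, then rewrite the second ordering as that position sequence:
positions: Ivy→1, Max→2, Kai→3, Omar→4, Pia→5, Hana→6
second ordering as positions: [2, 1, 4, 6, 5, 3]
Discordant pairs = inversions in this position sequence.
2: 1 → 1
1: 0
4: 3 → 1
6: 5, 3 → 2
5: 3 → 1
3: 0
Total: 1 + 0 + 1 + 2 + 1 + 0 = 5

5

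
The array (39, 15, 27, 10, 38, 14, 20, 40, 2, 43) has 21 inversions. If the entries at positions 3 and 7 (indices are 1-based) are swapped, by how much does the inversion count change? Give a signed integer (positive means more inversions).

Positions 3 and 7 hold 27 and 20; after swapping, the array is [39, 15, 20, 10, 38, 14, 27, 40, 2, 43].
Sweep left to right; for each value list the smaller values that follow it:
39: 7
15: 3
20: 3
10: 1
38: 3
14: 1
27: 1
40: 1
2: 0
43: 0
Sum: 7 + 3 + 3 + 1 + 3 + 1 + 1 + 1 + 0 + 0 = 20
Change: 20 − 21 = -1

-1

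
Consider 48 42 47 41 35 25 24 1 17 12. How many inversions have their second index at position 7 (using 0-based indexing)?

The element at index 7 is 1.
Elements before it: 48, 42, 47, 41, 35, 25, 24
Those larger than 1: 48, 42, 47, 41, 35, 25, 24

7 such elements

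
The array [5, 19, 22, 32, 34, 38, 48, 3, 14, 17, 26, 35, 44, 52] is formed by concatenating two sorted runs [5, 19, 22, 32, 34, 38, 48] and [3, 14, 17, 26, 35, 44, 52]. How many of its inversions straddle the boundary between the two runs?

For each element r of the right run, count left-run elements greater than r:
r = 3: 5, 19, 22, 32, 34, 38, 48 → 7
r = 14: 19, 22, 32, 34, 38, 48 → 6
r = 17: 19, 22, 32, 34, 38, 48 → 6
r = 26: 32, 34, 38, 48 → 4
r = 35: 38, 48 → 2
r = 44: 48 → 1
r = 52: none → 0
Cross-inversions: 7 + 6 + 6 + 4 + 2 + 1 + 0 = 26

Cross-inversions: 26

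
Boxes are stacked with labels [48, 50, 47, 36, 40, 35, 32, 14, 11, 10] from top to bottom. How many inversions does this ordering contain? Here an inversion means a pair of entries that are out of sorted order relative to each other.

There are 43 inversions.

For each element, count later entries that are smaller:
48 → 47, 36, 40, 35, 32, 14, 11, 10 → 8
50 → 47, 36, 40, 35, 32, 14, 11, 10 → 8
47 → 36, 40, 35, 32, 14, 11, 10 → 7
36 → 35, 32, 14, 11, 10 → 5
40 → 35, 32, 14, 11, 10 → 5
35 → 32, 14, 11, 10 → 4
32 → 14, 11, 10 → 3
14 → 11, 10 → 2
11 → 10 → 1
10 → none → 0
Sum: 8 + 8 + 7 + 5 + 5 + 4 + 3 + 2 + 1 + 0 = 43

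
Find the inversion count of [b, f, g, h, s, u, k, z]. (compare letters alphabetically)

There are 2 inversions.

Element-by-element contributions:
b: 0
f: 0
g: 0
h: 0
s: 1
u: 1
k: 0
z: 0
Sum: 0 + 0 + 0 + 0 + 1 + 1 + 0 + 0 = 2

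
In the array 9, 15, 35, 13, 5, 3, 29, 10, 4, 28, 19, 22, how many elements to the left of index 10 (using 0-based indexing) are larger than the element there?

3

The element at index 10 is 19.
Elements before it: 9, 15, 35, 13, 5, 3, 29, 10, 4, 28
Those larger than 19: 35, 29, 28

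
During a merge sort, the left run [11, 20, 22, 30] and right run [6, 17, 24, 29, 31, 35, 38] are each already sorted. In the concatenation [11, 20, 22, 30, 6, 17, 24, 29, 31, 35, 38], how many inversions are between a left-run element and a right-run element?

Take each right-half value and tally the left-half values above it:
r = 6: 11, 20, 22, 30 → 4
r = 17: 20, 22, 30 → 3
r = 24: 30 → 1
r = 29: 30 → 1
r = 31: none → 0
r = 35: none → 0
r = 38: none → 0
Cross-inversions: 4 + 3 + 1 + 1 + 0 + 0 + 0 = 9

Split inversions: 9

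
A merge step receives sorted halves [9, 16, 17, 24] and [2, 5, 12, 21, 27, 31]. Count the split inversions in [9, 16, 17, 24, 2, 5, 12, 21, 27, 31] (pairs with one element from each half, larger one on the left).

Take each right-half value and tally the left-half values above it:
r = 2: 9, 16, 17, 24 → 4
r = 5: 9, 16, 17, 24 → 4
r = 12: 16, 17, 24 → 3
r = 21: 24 → 1
r = 27: none → 0
r = 31: none → 0
Cross-inversions: 4 + 4 + 3 + 1 + 0 + 0 = 12

There are 12 cross-inversions.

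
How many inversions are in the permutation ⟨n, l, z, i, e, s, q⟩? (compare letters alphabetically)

11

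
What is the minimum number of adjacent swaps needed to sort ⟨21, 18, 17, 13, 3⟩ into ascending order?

Each adjacent swap fixes exactly one inversion, so the minimum swap count equals the number of inversions.
Count inversions — for each element, later elements that are smaller:
21: 18, 17, 13, 3 → 4
18: 17, 13, 3 → 3
17: 13, 3 → 2
13: 3 → 1
3: none → 0
Total inversions: 4 + 3 + 2 + 1 + 0 = 10

There are 10 adjacent swaps.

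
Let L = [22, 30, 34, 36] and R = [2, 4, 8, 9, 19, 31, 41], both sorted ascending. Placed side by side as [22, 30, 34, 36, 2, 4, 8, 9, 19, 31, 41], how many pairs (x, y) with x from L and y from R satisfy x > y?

Split inversions: 22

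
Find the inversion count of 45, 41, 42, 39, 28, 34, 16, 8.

26

For each element, count later entries that are smaller:
45: 7
41: 5
42: 5
39: 4
28: 2
34: 2
16: 1
8: 0
Sum: 7 + 5 + 5 + 4 + 2 + 2 + 1 + 0 = 26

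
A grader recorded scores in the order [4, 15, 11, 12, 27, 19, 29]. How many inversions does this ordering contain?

Count, for each position, how many later elements it exceeds:
4: 0
15: 2
11: 0
12: 0
27: 1
19: 0
29: 0
Sum: 0 + 2 + 0 + 0 + 1 + 0 + 0 = 3

There are 3 out-of-order pairs.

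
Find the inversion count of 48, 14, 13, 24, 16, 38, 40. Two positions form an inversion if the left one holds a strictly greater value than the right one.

8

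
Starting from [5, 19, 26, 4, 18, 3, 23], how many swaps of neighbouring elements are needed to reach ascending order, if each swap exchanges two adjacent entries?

Minimum adjacent swaps = number of inversions (each swap of adjacent out-of-order elements removes one inversion and no swap can remove more).
Count inversions — for each element, later elements that are smaller:
5: 4, 3 → 2
19: 4, 18, 3 → 3
26: 4, 18, 3, 23 → 4
4: 3 → 1
18: 3 → 1
3: none → 0
23: none → 0
Total inversions: 2 + 3 + 4 + 1 + 1 + 0 + 0 = 11

11 swaps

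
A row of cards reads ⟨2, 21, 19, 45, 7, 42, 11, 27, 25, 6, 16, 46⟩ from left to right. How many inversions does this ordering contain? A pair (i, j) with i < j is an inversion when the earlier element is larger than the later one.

28 out-of-order pairs

Count, for each position, how many later elements it exceeds:
2: 0
21: 5
19: 4
45: 7
7: 1
42: 5
11: 1
27: 3
25: 2
6: 0
16: 0
46: 0
Sum: 0 + 5 + 4 + 7 + 1 + 5 + 1 + 3 + 2 + 0 + 0 + 0 = 28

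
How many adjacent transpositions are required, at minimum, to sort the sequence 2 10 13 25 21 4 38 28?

The minimum number of adjacent swaps to sort an array equals its inversion count, since every such swap removes exactly one inversion.
Count inversions — for each element, later elements that are smaller:
2: none → 0
10: 4 → 1
13: 4 → 1
25: 21, 4 → 2
21: 4 → 1
4: none → 0
38: 28 → 1
28: none → 0
Total inversions: 0 + 1 + 1 + 2 + 1 + 0 + 1 + 0 = 6

There are 6 adjacent swaps.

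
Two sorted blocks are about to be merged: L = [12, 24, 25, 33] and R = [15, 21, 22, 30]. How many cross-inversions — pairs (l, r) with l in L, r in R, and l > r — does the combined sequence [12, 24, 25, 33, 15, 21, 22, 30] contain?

10

Count, for every r in R, how many entries of L exceed r:
r = 15: 24, 25, 33 → 3
r = 21: 24, 25, 33 → 3
r = 22: 24, 25, 33 → 3
r = 30: 33 → 1
Cross-inversions: 3 + 3 + 3 + 1 = 10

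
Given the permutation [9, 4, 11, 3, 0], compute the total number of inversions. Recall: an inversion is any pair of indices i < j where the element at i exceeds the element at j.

8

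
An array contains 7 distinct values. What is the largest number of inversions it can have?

There are 21 inversions.

A reversed (strictly descending) arrangement makes every pair an inversion, giving C(7, 2) inversions.
C(7, 2) = 7·6/2 = 21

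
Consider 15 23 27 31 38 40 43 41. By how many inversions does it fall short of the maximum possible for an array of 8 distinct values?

Maximum inversions for 8 distinct elements is C(8, 2) = 8·7/2 = 28.
Current inversions — for each element, count later smaller elements:
15: 0
23: 0
27: 0
31: 0
38: 0
40: 0
43: 1
41: 0
Current total: 0 + 0 + 0 + 0 + 0 + 0 + 1 + 0 = 1
Shortfall: 28 − 1 = 27

27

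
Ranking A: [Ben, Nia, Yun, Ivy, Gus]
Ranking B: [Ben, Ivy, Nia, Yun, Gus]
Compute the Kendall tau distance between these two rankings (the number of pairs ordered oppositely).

There are 2 discordant pairs.

Assign each item its position (1..5) in the first ordering, then rewrite the second ordering as that position sequence:
positions: Ben→1, Nia→2, Yun→3, Ivy→4, Gus→5
second ordering as positions: [1, 4, 2, 3, 5]
Discordant pairs = inversions in this position sequence.
1: 0
4: 2, 3 → 2
2: 0
3: 0
5: 0
Total: 0 + 2 + 0 + 0 + 0 = 2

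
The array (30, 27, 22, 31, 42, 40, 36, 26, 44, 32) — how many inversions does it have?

Element-by-element contributions:
30: 3
27: 2
22: 0
31: 1
42: 4
40: 3
36: 2
26: 0
44: 1
32: 0
Sum: 3 + 2 + 0 + 1 + 4 + 3 + 2 + 0 + 1 + 0 = 16

16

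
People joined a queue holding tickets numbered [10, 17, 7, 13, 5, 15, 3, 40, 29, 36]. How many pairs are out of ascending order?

16

For each element, count later entries that are smaller:
10 → 7, 5, 3 → 3
17 → 7, 13, 5, 15, 3 → 5
7 → 5, 3 → 2
13 → 5, 3 → 2
5 → 3 → 1
15 → 3 → 1
3 → none → 0
40 → 29, 36 → 2
29 → none → 0
36 → none → 0
Sum: 3 + 5 + 2 + 2 + 1 + 1 + 0 + 2 + 0 + 0 = 16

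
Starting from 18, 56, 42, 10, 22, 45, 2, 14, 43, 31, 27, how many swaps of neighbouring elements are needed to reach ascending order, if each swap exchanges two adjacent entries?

There are 29 adjacent swaps.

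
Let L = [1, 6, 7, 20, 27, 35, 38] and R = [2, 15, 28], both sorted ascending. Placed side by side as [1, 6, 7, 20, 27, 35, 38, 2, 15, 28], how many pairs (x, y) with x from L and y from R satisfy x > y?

Count, for every r in R, how many entries of L exceed r:
r = 2: 6, 7, 20, 27, 35, 38 → 6
r = 15: 20, 27, 35, 38 → 4
r = 28: 35, 38 → 2
Cross-inversions: 6 + 4 + 2 = 12

12 split inversions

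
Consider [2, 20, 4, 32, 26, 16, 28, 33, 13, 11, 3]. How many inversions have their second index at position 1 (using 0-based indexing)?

The element at index 1 is 20.
Elements before it: 2
None of them are larger than 20.

0 such elements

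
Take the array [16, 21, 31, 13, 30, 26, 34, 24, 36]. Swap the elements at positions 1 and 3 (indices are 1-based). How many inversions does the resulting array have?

Positions 1 and 3 hold 16 and 31; after swapping, the array is [31, 21, 16, 13, 30, 26, 34, 24, 36].
Element-by-element contributions:
31: 6
21: 2
16: 1
13: 0
30: 2
26: 1
34: 1
24: 0
36: 0
Sum: 6 + 2 + 1 + 0 + 2 + 1 + 1 + 0 + 0 = 13

13 inversions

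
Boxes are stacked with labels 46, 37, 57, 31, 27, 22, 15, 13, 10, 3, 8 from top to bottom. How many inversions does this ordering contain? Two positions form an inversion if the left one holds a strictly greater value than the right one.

52 inversions

Element-by-element contributions:
46 → 37, 31, 27, 22, 15, 13, 10, 3, 8 → 9
37 → 31, 27, 22, 15, 13, 10, 3, 8 → 8
57 → 31, 27, 22, 15, 13, 10, 3, 8 → 8
31 → 27, 22, 15, 13, 10, 3, 8 → 7
27 → 22, 15, 13, 10, 3, 8 → 6
22 → 15, 13, 10, 3, 8 → 5
15 → 13, 10, 3, 8 → 4
13 → 10, 3, 8 → 3
10 → 3, 8 → 2
3 → none → 0
8 → none → 0
Sum: 9 + 8 + 8 + 7 + 6 + 5 + 4 + 3 + 2 + 0 + 0 = 52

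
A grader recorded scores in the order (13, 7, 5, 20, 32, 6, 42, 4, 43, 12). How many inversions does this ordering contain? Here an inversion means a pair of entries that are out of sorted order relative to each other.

Sweep left to right; for each value list the smaller values that follow it:
13 → 7, 5, 6, 4, 12 → 5
7 → 5, 6, 4 → 3
5 → 4 → 1
20 → 6, 4, 12 → 3
32 → 6, 4, 12 → 3
6 → 4 → 1
42 → 4, 12 → 2
4 → none → 0
43 → 12 → 1
12 → none → 0
Sum: 5 + 3 + 1 + 3 + 3 + 1 + 2 + 0 + 1 + 0 = 19

19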